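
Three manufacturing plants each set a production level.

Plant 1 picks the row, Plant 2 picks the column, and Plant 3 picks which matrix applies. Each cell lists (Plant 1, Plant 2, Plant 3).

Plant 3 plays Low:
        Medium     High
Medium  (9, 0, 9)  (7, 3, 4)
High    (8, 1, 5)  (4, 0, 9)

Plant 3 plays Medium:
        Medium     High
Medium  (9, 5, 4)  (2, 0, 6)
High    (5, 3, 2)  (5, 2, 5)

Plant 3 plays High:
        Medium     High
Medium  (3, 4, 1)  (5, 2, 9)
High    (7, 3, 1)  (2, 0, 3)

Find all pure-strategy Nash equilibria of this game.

For each strategy profile, look for a profitable unilateral deviation.
(Medium, Medium, Low): Plant 2 can switch to High (0 → 3). Not NE.
(Medium, Medium, Medium): Plant 3 can switch to Low (4 → 9). Not NE.
(Medium, Medium, High): Plant 1 can switch to High (3 → 7). Not NE.
(Medium, High, Low): Plant 3 can switch to Medium (4 → 6). Not NE.
(Medium, High, Medium): Plant 1 can switch to High (2 → 5). Not NE.
(Medium, High, High): Plant 2 can switch to Medium (2 → 4). Not NE.
(The remaining 6 profiles each have a profitable deviation by the same check.)

No pure-strategy Nash equilibrium.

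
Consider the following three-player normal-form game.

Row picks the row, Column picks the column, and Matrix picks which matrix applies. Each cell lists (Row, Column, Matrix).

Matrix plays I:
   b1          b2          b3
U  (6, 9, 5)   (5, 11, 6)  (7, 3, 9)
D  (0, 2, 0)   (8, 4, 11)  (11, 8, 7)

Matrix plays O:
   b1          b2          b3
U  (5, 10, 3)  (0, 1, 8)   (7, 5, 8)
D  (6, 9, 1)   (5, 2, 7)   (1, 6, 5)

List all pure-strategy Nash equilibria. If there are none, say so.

For each strategy profile, look for a profitable unilateral deviation.
(U, b1, I): Column can switch to b2 (9 → 11). Not NE.
(U, b1, O): Row can switch to D (5 → 6). Not NE.
(U, b2, I): Row can switch to D (5 → 8). Not NE.
(U, b2, O): Row can switch to D (0 → 5). Not NE.
(U, b3, I): Row can switch to D (7 → 11). Not NE.
(U, b3, O): Column can switch to b1 (5 → 10). Not NE.
(D, b1, I): Row can switch to U (0 → 6). Not NE.
(D, b1, O): Row gets 6, best alternative 5; Column gets 9, best alternative 6; Matrix gets 1, best alternative 0. No profitable deviation — NE.
(D, b2, I): Column can switch to b3 (4 → 8). Not NE.
(D, b3, I): Row gets 11, best alternative 7; Column gets 8, best alternative 4; Matrix gets 7, best alternative 5. No profitable deviation — NE.
(The remaining 2 profiles each have a profitable deviation by the same check.)

The pure Nash equilibria are (D, b1, O) and (D, b3, I).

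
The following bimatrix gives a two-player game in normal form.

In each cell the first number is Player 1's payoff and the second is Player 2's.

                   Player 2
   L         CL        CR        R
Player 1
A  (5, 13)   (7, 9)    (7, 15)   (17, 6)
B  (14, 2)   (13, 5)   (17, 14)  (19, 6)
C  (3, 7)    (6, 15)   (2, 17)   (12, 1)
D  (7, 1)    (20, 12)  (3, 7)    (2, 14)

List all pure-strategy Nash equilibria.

Pure NE: (B, CR)

(A, L): Player 1 can switch to B (5 → 14). Not NE.
(A, CL): Player 1 can switch to B (7 → 13). Not NE.
(A, CR): Player 1 can switch to B (7 → 17). Not NE.
(A, R): Player 1 can switch to B (17 → 19). Not NE.
(B, L): Player 2 can switch to CL (2 → 5). Not NE.
(B, CL): Player 1 can switch to D (13 → 20). Not NE.
(B, CR): Player 1 gets 17, best alternative 7; Player 2 gets 14, best alternative 6. No profitable deviation — NE.
(B, R): Player 2 can switch to CR (6 → 14). Not NE.
(C, L): Player 1 can switch to A (3 → 5). Not NE.
(C, CL): Player 1 can switch to A (6 → 7). Not NE.
(C, CR): Player 1 can switch to A (2 → 7). Not NE.
(The remaining 5 profiles each have a profitable deviation by the same check.)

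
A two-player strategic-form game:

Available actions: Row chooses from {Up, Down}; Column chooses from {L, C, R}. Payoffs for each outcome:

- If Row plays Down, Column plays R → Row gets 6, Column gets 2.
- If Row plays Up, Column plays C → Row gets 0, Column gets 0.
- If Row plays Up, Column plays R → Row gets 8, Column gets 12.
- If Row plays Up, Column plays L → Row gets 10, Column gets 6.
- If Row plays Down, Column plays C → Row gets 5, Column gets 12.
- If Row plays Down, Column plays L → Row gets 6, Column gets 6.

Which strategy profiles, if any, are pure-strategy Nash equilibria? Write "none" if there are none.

The pure Nash equilibria are (Up, R), (Down, C).

(Up, L): Column can switch to R (6 → 12). Not NE.
(Up, C): Row can switch to Down (0 → 5). Not NE.
(Up, R): Row gets 8, best alternative 6; Column gets 12, best alternative 6. No profitable deviation — NE.
(Down, L): Row can switch to Up (6 → 10). Not NE.
(Down, C): Row gets 5, best alternative 0; Column gets 12, best alternative 6. No profitable deviation — NE.
(Down, R): Row can switch to Up (6 → 8). Not NE.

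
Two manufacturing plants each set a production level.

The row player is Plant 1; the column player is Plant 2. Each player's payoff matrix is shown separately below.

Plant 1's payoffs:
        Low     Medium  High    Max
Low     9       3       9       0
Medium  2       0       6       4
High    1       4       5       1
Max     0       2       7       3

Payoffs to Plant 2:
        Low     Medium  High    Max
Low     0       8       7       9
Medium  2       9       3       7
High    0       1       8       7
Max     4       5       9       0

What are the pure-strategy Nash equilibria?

Check each profile: it is a Nash equilibrium iff no player can strictly gain by switching unilaterally.
(Low, Low): Plant 2 can switch to Medium (0 → 8). Not NE.
(Low, Medium): Plant 1 can switch to High (3 → 4). Not NE.
(Low, High): Plant 2 can switch to Medium (7 → 8). Not NE.
(Low, Max): Plant 1 can switch to Medium (0 → 4). Not NE.
(Medium, Low): Plant 1 can switch to Low (2 → 9). Not NE.
(Medium, Medium): Plant 1 can switch to Low (0 → 3). Not NE.
(Medium, High): Plant 1 can switch to Low (6 → 9). Not NE.
(Medium, Max): Plant 2 can switch to Medium (7 → 9). Not NE.
(The remaining 8 profiles each have a profitable deviation by the same check.)

none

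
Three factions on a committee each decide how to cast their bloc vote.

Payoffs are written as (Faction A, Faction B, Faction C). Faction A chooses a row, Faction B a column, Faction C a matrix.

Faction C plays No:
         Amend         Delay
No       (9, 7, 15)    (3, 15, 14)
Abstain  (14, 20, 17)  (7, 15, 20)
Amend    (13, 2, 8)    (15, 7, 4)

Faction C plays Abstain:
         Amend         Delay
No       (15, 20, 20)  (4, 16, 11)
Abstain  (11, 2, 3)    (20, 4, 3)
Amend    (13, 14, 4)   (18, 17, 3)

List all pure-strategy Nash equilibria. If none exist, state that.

Faction A against (Amend, No): payoffs 9, 14, 13 → best response Abstain.
Faction A against (Amend, Abstain): payoffs 15, 11, 13 → best response No.
Faction A against (Delay, No): payoffs 3, 7, 15 → best response Amend.
Faction A against (Delay, Abstain): payoffs 4, 20, 18 → best response Abstain.
Faction B against (No, No): payoffs 7, 15 → best response Delay.
Faction B against (No, Abstain): payoffs 20, 16 → best response Amend.
Faction B against (Abstain, No): payoffs 20, 15 → best response Amend.
Faction B against (Abstain, Abstain): payoffs 2, 4 → best response Delay.
Faction B against (Amend, No): payoffs 2, 7 → best response Delay.
Faction B against (Amend, Abstain): payoffs 14, 17 → best response Delay.
Faction C against (No, Amend): payoffs 15, 20 → best response Abstain.
Faction C against (No, Delay): payoffs 14, 11 → best response No.
Faction C against (Abstain, Amend): payoffs 17, 3 → best response No.
Faction C against (Abstain, Delay): payoffs 20, 3 → best response No.
Faction C against (Amend, Amend): payoffs 8, 4 → best response No.
Faction C against (Amend, Delay): payoffs 4, 3 → best response No.
Mutual best responses: (No, Amend, Abstain); (Abstain, Amend, No); (Amend, Delay, No).

The pure Nash equilibria are (No, Amend, Abstain), (Abstain, Amend, No), (Amend, Delay, No).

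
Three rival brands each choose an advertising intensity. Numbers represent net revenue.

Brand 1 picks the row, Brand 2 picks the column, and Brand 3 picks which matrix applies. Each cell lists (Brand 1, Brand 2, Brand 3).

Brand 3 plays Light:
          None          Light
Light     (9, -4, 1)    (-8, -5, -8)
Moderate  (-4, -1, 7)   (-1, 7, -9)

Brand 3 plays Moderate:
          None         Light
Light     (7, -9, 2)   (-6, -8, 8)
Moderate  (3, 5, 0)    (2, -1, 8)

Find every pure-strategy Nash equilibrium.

There is no pure-strategy Nash equilibrium.

(Light, None, Light): Brand 3 can switch to Moderate (1 → 2). Not NE.
(Light, None, Moderate): Brand 2 can switch to Light (-9 → -8). Not NE.
(Light, Light, Light): Brand 1 can switch to Moderate (-8 → -1). Not NE.
(Light, Light, Moderate): Brand 1 can switch to Moderate (-6 → 2). Not NE.
(Moderate, None, Light): Brand 1 can switch to Light (-4 → 9). Not NE.
(Moderate, None, Moderate): Brand 1 can switch to Light (3 → 7). Not NE.
(Moderate, Light, Light): Brand 3 can switch to Moderate (-9 → 8). Not NE.
(Moderate, Light, Moderate): Brand 2 can switch to None (-1 → 5). Not NE.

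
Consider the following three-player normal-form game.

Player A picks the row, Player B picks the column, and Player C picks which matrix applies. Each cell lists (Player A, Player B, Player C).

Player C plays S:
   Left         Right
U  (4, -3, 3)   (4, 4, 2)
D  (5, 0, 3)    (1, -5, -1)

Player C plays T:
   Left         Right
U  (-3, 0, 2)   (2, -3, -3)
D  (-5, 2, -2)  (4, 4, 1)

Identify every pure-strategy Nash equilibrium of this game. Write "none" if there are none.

Player A against (Left, S): payoffs 4, 5 → best response D.
Player A against (Left, T): payoffs -3, -5 → best response U.
Player A against (Right, S): payoffs 4, 1 → best response U.
Player A against (Right, T): payoffs 2, 4 → best response D.
Player B against (U, S): payoffs -3, 4 → best response Right.
Player B against (U, T): payoffs 0, -3 → best response Left.
Player B against (D, S): payoffs 0, -5 → best response Left.
Player B against (D, T): payoffs 2, 4 → best response Right.
Player C against (U, Left): payoffs 3, 2 → best response S.
Player C against (U, Right): payoffs 2, -3 → best response S.
Player C against (D, Left): payoffs 3, -2 → best response S.
Player C against (D, Right): payoffs -1, 1 → best response T.
Mutual best responses: (U, Right, S); (D, Left, S); (D, Right, T).

Pure-strategy Nash equilibria: (U, Right, S) and (D, Left, S) and (D, Right, T)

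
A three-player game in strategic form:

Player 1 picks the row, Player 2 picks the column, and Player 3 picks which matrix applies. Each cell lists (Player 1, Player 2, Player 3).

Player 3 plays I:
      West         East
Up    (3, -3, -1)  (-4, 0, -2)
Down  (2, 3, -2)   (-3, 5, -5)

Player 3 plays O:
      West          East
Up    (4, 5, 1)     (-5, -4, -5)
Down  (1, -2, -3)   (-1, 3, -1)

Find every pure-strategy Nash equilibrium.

(Up, West, O), (Down, East, O)

Mark each player's best response to every combination of opponents' strategies; a profile where every player is best-responding is a pure Nash equilibrium.
Player 1 against (West, I): payoffs 3, 2 → best response Up.
Player 1 against (West, O): payoffs 4, 1 → best response Up.
Player 1 against (East, I): payoffs -4, -3 → best response Down.
Player 1 against (East, O): payoffs -5, -1 → best response Down.
Player 2 against (Up, I): payoffs -3, 0 → best response East.
Player 2 against (Up, O): payoffs 5, -4 → best response West.
Player 2 against (Down, I): payoffs 3, 5 → best response East.
Player 2 against (Down, O): payoffs -2, 3 → best response East.
Player 3 against (Up, West): payoffs -1, 1 → best response O.
Player 3 against (Up, East): payoffs -2, -5 → best response I.
Player 3 against (Down, West): payoffs -2, -3 → best response I.
Player 3 against (Down, East): payoffs -5, -1 → best response O.
Mutual best responses: (Up, West, O); (Down, East, O).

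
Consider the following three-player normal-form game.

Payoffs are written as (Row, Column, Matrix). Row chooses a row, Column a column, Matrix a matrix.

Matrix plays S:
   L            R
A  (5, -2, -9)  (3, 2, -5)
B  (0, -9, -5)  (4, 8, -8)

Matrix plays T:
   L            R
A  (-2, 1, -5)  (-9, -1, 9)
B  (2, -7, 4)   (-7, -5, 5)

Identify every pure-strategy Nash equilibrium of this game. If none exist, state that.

Pure NE: (B, R, T)

Check each profile: it is a Nash equilibrium iff no player can strictly gain by switching unilaterally.
(A, L, S): Column can switch to R (-2 → 2). Not NE.
(A, L, T): Row can switch to B (-2 → 2). Not NE.
(A, R, S): Row can switch to B (3 → 4). Not NE.
(A, R, T): Row can switch to B (-9 → -7). Not NE.
(B, L, S): Row can switch to A (0 → 5). Not NE.
(B, L, T): Column can switch to R (-7 → -5). Not NE.
(B, R, S): Matrix can switch to T (-8 → 5). Not NE.
(B, R, T): Row gets -7, best alternative -9; Column gets -5, best alternative -7; Matrix gets 5, best alternative -8. No profitable deviation — NE.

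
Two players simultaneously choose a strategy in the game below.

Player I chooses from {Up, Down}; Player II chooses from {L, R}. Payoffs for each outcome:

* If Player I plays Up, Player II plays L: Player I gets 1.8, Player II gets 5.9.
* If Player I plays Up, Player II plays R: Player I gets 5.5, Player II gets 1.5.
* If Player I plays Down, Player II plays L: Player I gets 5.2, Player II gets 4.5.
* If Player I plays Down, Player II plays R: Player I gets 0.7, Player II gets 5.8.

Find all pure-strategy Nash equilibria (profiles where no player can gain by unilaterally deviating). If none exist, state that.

none

Player I against L: payoffs 1.8, 5.2 → best response Down.
Player I against R: payoffs 5.5, 0.7 → best response Up.
Player II against Up: payoffs 5.9, 1.5 → best response L.
Player II against Down: payoffs 4.5, 5.8 → best response R.
No profile is a mutual best response for all players.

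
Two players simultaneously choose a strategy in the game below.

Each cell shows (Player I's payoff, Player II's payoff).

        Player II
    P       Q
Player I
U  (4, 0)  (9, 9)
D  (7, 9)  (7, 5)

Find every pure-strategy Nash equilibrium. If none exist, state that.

(U, Q), (D, P)

Mark each player's best response to every combination of opponents' strategies; a profile where every player is best-responding is a pure Nash equilibrium.
Player I against P: payoffs 4, 7 → best response D.
Player I against Q: payoffs 9, 7 → best response U.
Player II against U: payoffs 0, 9 → best response Q.
Player II against D: payoffs 9, 5 → best response P.
Mutual best responses: (U, Q); (D, P).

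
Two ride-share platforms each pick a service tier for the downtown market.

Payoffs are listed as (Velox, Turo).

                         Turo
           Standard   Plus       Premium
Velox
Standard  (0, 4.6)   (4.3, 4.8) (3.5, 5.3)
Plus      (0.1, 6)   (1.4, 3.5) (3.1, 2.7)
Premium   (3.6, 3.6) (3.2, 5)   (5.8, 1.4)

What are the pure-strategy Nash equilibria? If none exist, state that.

No pure-strategy Nash equilibrium.

(Standard, Standard): Velox can switch to Plus (0 → 0.1). Not NE.
(Standard, Plus): Turo can switch to Premium (4.8 → 5.3). Not NE.
(Standard, Premium): Velox can switch to Premium (3.5 → 5.8). Not NE.
(Plus, Standard): Velox can switch to Premium (0.1 → 3.6). Not NE.
(Plus, Plus): Velox can switch to Standard (1.4 → 4.3). Not NE.
(Plus, Premium): Velox can switch to Standard (3.1 → 3.5). Not NE.
(The remaining 3 profiles each have a profitable deviation by the same check.)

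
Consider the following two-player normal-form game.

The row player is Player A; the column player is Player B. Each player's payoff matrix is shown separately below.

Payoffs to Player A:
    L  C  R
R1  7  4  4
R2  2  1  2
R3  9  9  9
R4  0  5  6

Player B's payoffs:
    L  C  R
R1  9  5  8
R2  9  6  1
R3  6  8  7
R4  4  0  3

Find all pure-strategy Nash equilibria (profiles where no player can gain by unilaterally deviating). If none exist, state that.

(R1, L): Player A can switch to R3 (7 → 9). Not NE.
(R1, C): Player A can switch to R3 (4 → 9). Not NE.
(R1, R): Player A can switch to R3 (4 → 9). Not NE.
(R2, L): Player A can switch to R1 (2 → 7). Not NE.
(R2, C): Player A can switch to R1 (1 → 4). Not NE.
(R2, R): Player A can switch to R1 (2 → 4). Not NE.
(R3, L): Player B can switch to C (6 → 8). Not NE.
(R3, C): Player A gets 9, best alternative 5; Player B gets 8, best alternative 7. No profitable deviation — NE.
(R3, R): Player B can switch to C (7 → 8). Not NE.
(R4, L): Player A can switch to R1 (0 → 7). Not NE.
(R4, C): Player A can switch to R3 (5 → 9). Not NE.
(R4, R): Player A can switch to R3 (6 → 9). Not NE.

Pure NE: (R3, C)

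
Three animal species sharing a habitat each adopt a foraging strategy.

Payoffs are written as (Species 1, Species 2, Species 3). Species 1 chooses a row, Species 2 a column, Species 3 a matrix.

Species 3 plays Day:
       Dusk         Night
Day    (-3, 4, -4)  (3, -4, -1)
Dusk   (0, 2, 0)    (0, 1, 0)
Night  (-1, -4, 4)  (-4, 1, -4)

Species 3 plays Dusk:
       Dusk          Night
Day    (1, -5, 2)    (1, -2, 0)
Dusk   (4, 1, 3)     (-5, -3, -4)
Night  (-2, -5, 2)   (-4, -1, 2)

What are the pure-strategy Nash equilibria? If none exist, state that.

Species 1 against (Dusk, Day): payoffs -3, 0, -1 → best response Dusk.
Species 1 against (Dusk, Dusk): payoffs 1, 4, -2 → best response Dusk.
Species 1 against (Night, Day): payoffs 3, 0, -4 → best response Day.
Species 1 against (Night, Dusk): payoffs 1, -5, -4 → best response Day.
Species 2 against (Day, Day): payoffs 4, -4 → best response Dusk.
Species 2 against (Day, Dusk): payoffs -5, -2 → best response Night.
Species 2 against (Dusk, Day): payoffs 2, 1 → best response Dusk.
Species 2 against (Dusk, Dusk): payoffs 1, -3 → best response Dusk.
Species 2 against (Night, Day): payoffs -4, 1 → best response Night.
Species 2 against (Night, Dusk): payoffs -5, -1 → best response Night.
Species 3 against (Day, Dusk): payoffs -4, 2 → best response Dusk.
Species 3 against (Day, Night): payoffs -1, 0 → best response Dusk.
Species 3 against (Dusk, Dusk): payoffs 0, 3 → best response Dusk.
Species 3 against (Dusk, Night): payoffs 0, -4 → best response Day.
Species 3 against (Night, Dusk): payoffs 4, 2 → best response Day.
Species 3 against (Night, Night): payoffs -4, 2 → best response Dusk.
Mutual best responses: (Day, Night, Dusk); (Dusk, Dusk, Dusk).

Pure-strategy Nash equilibria: (Day, Night, Dusk); (Dusk, Dusk, Dusk)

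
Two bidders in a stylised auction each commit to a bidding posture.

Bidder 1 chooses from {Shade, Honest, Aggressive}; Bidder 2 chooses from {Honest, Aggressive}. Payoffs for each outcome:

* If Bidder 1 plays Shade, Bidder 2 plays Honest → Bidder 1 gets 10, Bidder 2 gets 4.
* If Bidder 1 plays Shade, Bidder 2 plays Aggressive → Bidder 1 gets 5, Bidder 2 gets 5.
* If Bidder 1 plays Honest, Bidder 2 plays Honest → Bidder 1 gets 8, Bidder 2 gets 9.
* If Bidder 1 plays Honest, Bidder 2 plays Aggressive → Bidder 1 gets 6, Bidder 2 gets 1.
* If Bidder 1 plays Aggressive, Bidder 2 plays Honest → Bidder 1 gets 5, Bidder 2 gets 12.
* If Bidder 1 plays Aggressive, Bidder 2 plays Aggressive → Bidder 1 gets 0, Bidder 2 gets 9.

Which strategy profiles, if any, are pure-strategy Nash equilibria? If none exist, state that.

This game has no pure Nash equilibrium.

Bidder 1 against Honest: payoffs 10, 8, 5 → best response Shade.
Bidder 1 against Aggressive: payoffs 5, 6, 0 → best response Honest.
Bidder 2 against Shade: payoffs 4, 5 → best response Aggressive.
Bidder 2 against Honest: payoffs 9, 1 → best response Honest.
Bidder 2 against Aggressive: payoffs 12, 9 → best response Honest.
No profile is a mutual best response for all players.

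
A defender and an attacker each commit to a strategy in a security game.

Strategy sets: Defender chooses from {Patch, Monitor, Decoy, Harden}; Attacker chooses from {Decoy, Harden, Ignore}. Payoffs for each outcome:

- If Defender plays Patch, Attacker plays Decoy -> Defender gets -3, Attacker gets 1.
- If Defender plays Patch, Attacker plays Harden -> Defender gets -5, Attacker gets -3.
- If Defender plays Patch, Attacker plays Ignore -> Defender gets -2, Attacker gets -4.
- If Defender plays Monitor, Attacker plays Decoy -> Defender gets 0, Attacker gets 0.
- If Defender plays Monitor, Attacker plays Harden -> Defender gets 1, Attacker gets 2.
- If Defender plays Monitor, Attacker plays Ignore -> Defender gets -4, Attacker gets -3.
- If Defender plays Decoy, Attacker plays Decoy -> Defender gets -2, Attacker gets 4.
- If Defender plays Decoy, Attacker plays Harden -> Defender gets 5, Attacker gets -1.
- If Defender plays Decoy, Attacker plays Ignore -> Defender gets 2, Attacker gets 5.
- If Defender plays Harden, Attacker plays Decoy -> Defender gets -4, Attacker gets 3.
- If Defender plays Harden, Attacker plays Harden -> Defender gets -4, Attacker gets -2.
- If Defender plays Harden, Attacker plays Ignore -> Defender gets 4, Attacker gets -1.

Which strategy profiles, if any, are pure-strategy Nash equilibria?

For each player, find the best response to each opponent profile; mutual best responses are the pure NE.
Defender against Decoy: payoffs -3, 0, -2, -4 → best response Monitor.
Defender against Harden: payoffs -5, 1, 5, -4 → best response Decoy.
Defender against Ignore: payoffs -2, -4, 2, 4 → best response Harden.
Attacker against Patch: payoffs 1, -3, -4 → best response Decoy.
Attacker against Monitor: payoffs 0, 2, -3 → best response Harden.
Attacker against Decoy: payoffs 4, -1, 5 → best response Ignore.
Attacker against Harden: payoffs 3, -2, -1 → best response Decoy.
No profile is a mutual best response for all players.

none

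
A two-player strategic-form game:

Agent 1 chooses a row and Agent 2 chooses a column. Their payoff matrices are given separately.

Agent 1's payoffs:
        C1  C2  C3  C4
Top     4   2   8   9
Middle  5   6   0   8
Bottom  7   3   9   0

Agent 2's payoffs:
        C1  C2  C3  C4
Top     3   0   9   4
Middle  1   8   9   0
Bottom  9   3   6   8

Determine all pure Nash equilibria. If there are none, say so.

Pure NE: (Bottom, C1)

(Top, C1): Agent 1 can switch to Middle (4 → 5). Not NE.
(Top, C2): Agent 1 can switch to Middle (2 → 6). Not NE.
(Top, C3): Agent 1 can switch to Bottom (8 → 9). Not NE.
(Top, C4): Agent 2 can switch to C3 (4 → 9). Not NE.
(Middle, C1): Agent 1 can switch to Bottom (5 → 7). Not NE.
(Middle, C2): Agent 2 can switch to C3 (8 → 9). Not NE.
(Middle, C3): Agent 1 can switch to Top (0 → 8). Not NE.
(Middle, C4): Agent 1 can switch to Top (8 → 9). Not NE.
(Bottom, C1): Agent 1 gets 7, best alternative 5; Agent 2 gets 9, best alternative 8. No profitable deviation — NE.
(Bottom, C2): Agent 1 can switch to Middle (3 → 6). Not NE.
(Bottom, C3): Agent 2 can switch to C1 (6 → 9). Not NE.
(The remaining 1 profile has a profitable deviation by the same check.)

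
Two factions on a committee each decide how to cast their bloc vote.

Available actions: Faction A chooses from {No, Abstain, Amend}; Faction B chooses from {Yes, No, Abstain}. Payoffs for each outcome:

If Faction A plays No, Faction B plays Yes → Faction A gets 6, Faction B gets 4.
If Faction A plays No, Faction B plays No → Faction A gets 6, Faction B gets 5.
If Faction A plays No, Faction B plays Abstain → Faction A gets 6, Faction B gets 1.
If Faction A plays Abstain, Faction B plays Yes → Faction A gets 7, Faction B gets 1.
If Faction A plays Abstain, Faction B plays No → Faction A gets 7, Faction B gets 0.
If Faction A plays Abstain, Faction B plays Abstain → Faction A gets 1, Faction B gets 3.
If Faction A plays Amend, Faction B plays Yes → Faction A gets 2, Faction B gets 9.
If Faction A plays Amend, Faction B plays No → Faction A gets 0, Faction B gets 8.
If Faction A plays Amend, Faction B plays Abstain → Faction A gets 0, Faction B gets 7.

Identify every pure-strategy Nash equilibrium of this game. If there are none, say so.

This game has no pure Nash equilibrium.

Mark each player's best response to every combination of opponents' strategies; a profile where every player is best-responding is a pure Nash equilibrium.
Faction A against Yes: payoffs 6, 7, 2 → best response Abstain.
Faction A against No: payoffs 6, 7, 0 → best response Abstain.
Faction A against Abstain: payoffs 6, 1, 0 → best response No.
Faction B against No: payoffs 4, 5, 1 → best response No.
Faction B against Abstain: payoffs 1, 0, 3 → best response Abstain.
Faction B against Amend: payoffs 9, 8, 7 → best response Yes.
No profile is a mutual best response for all players.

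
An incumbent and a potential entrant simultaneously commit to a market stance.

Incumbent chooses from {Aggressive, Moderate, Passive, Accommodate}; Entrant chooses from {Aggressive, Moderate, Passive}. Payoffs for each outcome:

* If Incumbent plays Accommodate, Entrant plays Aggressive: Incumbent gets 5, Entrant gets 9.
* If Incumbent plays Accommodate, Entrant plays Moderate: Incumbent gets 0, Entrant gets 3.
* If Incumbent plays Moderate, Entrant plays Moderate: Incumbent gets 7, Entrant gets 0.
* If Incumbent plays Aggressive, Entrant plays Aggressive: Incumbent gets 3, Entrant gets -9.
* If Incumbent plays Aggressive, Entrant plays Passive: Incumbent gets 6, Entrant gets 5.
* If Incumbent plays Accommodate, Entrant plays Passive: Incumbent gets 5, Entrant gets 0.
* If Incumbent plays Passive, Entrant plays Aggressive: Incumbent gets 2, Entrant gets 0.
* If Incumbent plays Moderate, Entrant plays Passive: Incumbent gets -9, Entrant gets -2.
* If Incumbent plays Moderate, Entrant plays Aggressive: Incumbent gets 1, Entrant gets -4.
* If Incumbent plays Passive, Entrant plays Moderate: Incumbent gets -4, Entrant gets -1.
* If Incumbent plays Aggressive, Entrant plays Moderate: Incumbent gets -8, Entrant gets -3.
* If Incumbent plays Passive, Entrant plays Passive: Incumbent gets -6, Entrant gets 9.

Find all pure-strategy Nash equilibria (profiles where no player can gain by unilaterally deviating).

(Aggressive, Passive), (Moderate, Moderate), (Accommodate, Aggressive)

Check each profile: it is a Nash equilibrium iff no player can strictly gain by switching unilaterally.
(Aggressive, Aggressive): Incumbent can switch to Accommodate (3 → 5). Not NE.
(Aggressive, Moderate): Incumbent can switch to Moderate (-8 → 7). Not NE.
(Aggressive, Passive): Incumbent gets 6, best alternative 5; Entrant gets 5, best alternative -3. No profitable deviation — NE.
(Moderate, Aggressive): Incumbent can switch to Aggressive (1 → 3). Not NE.
(Moderate, Moderate): Incumbent gets 7, best alternative 0; Entrant gets 0, best alternative -2. No profitable deviation — NE.
(Moderate, Passive): Incumbent can switch to Aggressive (-9 → 6). Not NE.
(Passive, Aggressive): Incumbent can switch to Aggressive (2 → 3). Not NE.
(Passive, Moderate): Incumbent can switch to Moderate (-4 → 7). Not NE.
(Passive, Passive): Incumbent can switch to Aggressive (-6 → 6). Not NE.
(Accommodate, Aggressive): Incumbent gets 5, best alternative 3; Entrant gets 9, best alternative 3. No profitable deviation — NE.
(Accommodate, Moderate): Incumbent can switch to Moderate (0 → 7). Not NE.
(The remaining 1 profile has a profitable deviation by the same check.)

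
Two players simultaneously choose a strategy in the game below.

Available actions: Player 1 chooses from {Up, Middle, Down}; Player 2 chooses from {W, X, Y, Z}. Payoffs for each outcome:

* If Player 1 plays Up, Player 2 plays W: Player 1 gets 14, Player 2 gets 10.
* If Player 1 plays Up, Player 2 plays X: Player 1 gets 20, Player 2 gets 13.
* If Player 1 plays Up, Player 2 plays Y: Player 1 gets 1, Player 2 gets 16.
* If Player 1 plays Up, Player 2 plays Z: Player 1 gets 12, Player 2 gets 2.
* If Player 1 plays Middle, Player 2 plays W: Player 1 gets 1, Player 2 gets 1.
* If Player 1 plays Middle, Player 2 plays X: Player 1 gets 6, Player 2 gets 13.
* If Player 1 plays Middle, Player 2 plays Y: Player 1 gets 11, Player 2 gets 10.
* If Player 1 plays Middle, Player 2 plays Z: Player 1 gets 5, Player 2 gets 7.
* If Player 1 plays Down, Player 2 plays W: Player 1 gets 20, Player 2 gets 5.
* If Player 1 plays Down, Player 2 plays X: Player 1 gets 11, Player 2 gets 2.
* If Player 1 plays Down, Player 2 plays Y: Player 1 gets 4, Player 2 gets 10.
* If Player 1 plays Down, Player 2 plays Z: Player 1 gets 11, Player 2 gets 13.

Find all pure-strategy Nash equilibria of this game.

(Up, W): Player 1 can switch to Down (14 → 20). Not NE.
(Up, X): Player 2 can switch to Y (13 → 16). Not NE.
(Up, Y): Player 1 can switch to Middle (1 → 11). Not NE.
(Up, Z): Player 2 can switch to W (2 → 10). Not NE.
(Middle, W): Player 1 can switch to Up (1 → 14). Not NE.
(Middle, X): Player 1 can switch to Up (6 → 20). Not NE.
(Middle, Y): Player 2 can switch to X (10 → 13). Not NE.
(Middle, Z): Player 1 can switch to Up (5 → 12). Not NE.
(Down, W): Player 2 can switch to Y (5 → 10). Not NE.
(Down, X): Player 1 can switch to Up (11 → 20). Not NE.
(Down, Y): Player 1 can switch to Middle (4 → 11). Not NE.
(Down, Z): Player 1 can switch to Up (11 → 12). Not NE.

This game has no pure Nash equilibrium.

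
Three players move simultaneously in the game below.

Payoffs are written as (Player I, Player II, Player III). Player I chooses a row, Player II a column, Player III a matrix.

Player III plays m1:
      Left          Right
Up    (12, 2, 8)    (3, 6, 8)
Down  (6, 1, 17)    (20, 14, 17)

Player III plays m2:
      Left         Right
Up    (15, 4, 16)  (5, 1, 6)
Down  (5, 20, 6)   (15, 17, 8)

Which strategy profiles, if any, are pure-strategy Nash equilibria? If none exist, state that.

(Up, Left, m2); (Down, Right, m1)

Player I against (Left, m1): payoffs 12, 6 → best response Up.
Player I against (Left, m2): payoffs 15, 5 → best response Up.
Player I against (Right, m1): payoffs 3, 20 → best response Down.
Player I against (Right, m2): payoffs 5, 15 → best response Down.
Player II against (Up, m1): payoffs 2, 6 → best response Right.
Player II against (Up, m2): payoffs 4, 1 → best response Left.
Player II against (Down, m1): payoffs 1, 14 → best response Right.
Player II against (Down, m2): payoffs 20, 17 → best response Left.
Player III against (Up, Left): payoffs 8, 16 → best response m2.
Player III against (Up, Right): payoffs 8, 6 → best response m1.
Player III against (Down, Left): payoffs 17, 6 → best response m1.
Player III against (Down, Right): payoffs 17, 8 → best response m1.
Mutual best responses: (Up, Left, m2); (Down, Right, m1).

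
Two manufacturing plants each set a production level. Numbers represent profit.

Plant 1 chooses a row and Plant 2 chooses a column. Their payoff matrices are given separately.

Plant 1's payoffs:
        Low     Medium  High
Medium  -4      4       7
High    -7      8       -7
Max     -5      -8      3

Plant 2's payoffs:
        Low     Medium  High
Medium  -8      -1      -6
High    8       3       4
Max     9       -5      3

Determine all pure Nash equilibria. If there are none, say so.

Plant 1 against Low: payoffs -4, -7, -5 → best response Medium.
Plant 1 against Medium: payoffs 4, 8, -8 → best response High.
Plant 1 against High: payoffs 7, -7, 3 → best response Medium.
Plant 2 against Medium: payoffs -8, -1, -6 → best response Medium.
Plant 2 against High: payoffs 8, 3, 4 → best response Low.
Plant 2 against Max: payoffs 9, -5, 3 → best response Low.
No profile is a mutual best response for all players.

This game has no pure Nash equilibrium.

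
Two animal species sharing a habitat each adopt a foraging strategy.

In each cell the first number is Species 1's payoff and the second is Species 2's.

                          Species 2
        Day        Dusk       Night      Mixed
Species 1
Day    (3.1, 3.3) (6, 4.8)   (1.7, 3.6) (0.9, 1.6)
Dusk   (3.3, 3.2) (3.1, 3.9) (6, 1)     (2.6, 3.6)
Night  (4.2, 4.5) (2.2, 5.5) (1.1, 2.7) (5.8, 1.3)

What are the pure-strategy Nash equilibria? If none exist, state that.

Species 1 against Day: payoffs 3.1, 3.3, 4.2 → best response Night.
Species 1 against Dusk: payoffs 6, 3.1, 2.2 → best response Day.
Species 1 against Night: payoffs 1.7, 6, 1.1 → best response Dusk.
Species 1 against Mixed: payoffs 0.9, 2.6, 5.8 → best response Night.
Species 2 against Day: payoffs 3.3, 4.8, 3.6, 1.6 → best response Dusk.
Species 2 against Dusk: payoffs 3.2, 3.9, 1, 3.6 → best response Dusk.
Species 2 against Night: payoffs 4.5, 5.5, 2.7, 1.3 → best response Dusk.
Mutual best responses: (Day, Dusk).

Pure NE: (Day, Dusk)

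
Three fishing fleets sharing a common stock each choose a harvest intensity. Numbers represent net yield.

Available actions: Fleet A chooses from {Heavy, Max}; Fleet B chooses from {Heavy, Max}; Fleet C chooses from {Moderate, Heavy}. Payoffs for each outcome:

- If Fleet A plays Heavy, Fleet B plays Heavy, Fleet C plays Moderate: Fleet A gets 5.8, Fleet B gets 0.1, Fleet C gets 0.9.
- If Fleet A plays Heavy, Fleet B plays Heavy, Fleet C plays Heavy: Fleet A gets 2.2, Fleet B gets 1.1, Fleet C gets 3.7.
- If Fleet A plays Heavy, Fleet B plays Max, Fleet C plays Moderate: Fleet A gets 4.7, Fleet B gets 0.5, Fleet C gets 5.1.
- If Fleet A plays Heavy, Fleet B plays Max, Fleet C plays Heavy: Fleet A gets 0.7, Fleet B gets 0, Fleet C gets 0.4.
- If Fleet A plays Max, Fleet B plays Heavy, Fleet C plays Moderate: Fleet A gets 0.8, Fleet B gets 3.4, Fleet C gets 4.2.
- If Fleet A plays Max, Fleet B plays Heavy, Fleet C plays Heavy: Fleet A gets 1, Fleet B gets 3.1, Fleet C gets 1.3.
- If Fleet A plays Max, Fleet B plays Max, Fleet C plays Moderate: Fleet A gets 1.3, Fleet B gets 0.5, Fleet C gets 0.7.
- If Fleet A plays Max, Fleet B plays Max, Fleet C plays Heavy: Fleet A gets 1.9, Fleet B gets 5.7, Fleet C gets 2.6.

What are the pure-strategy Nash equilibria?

Fleet A against (Heavy, Moderate): payoffs 5.8, 0.8 → best response Heavy.
Fleet A against (Heavy, Heavy): payoffs 2.2, 1 → best response Heavy.
Fleet A against (Max, Moderate): payoffs 4.7, 1.3 → best response Heavy.
Fleet A against (Max, Heavy): payoffs 0.7, 1.9 → best response Max.
Fleet B against (Heavy, Moderate): payoffs 0.1, 0.5 → best response Max.
Fleet B against (Heavy, Heavy): payoffs 1.1, 0 → best response Heavy.
Fleet B against (Max, Moderate): payoffs 3.4, 0.5 → best response Heavy.
Fleet B against (Max, Heavy): payoffs 3.1, 5.7 → best response Max.
Fleet C against (Heavy, Heavy): payoffs 0.9, 3.7 → best response Heavy.
Fleet C against (Heavy, Max): payoffs 5.1, 0.4 → best response Moderate.
Fleet C against (Max, Heavy): payoffs 4.2, 1.3 → best response Moderate.
Fleet C against (Max, Max): payoffs 0.7, 2.6 → best response Heavy.
Mutual best responses: (Heavy, Heavy, Heavy); (Heavy, Max, Moderate); (Max, Max, Heavy).

Pure-strategy Nash equilibria: (Heavy, Heavy, Heavy), (Heavy, Max, Moderate), (Max, Max, Heavy)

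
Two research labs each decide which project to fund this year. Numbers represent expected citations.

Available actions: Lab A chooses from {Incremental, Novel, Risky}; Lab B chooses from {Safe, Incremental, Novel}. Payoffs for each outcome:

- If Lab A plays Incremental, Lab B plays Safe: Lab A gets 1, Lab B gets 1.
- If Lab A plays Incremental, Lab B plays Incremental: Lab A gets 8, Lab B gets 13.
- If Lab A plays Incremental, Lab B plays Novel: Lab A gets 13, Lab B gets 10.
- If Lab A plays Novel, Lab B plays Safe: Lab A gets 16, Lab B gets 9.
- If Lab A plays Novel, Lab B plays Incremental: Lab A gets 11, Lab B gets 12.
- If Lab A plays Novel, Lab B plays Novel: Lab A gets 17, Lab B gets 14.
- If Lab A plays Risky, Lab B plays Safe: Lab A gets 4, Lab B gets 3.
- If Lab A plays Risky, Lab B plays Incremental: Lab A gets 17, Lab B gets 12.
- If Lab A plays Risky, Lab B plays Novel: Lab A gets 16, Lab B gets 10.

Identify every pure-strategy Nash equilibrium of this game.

(Incremental, Safe): Lab A can switch to Novel (1 → 16). Not NE.
(Incremental, Incremental): Lab A can switch to Novel (8 → 11). Not NE.
(Incremental, Novel): Lab A can switch to Novel (13 → 17). Not NE.
(Novel, Safe): Lab B can switch to Incremental (9 → 12). Not NE.
(Novel, Incremental): Lab A can switch to Risky (11 → 17). Not NE.
(Novel, Novel): Lab A gets 17, best alternative 16; Lab B gets 14, best alternative 12. No profitable deviation — NE.
(Risky, Safe): Lab A can switch to Novel (4 → 16). Not NE.
(Risky, Incremental): Lab A gets 17, best alternative 11; Lab B gets 12, best alternative 10. No profitable deviation — NE.
(Risky, Novel): Lab A can switch to Novel (16 → 17). Not NE.

The pure Nash equilibria are (Novel, Novel) and (Risky, Incremental).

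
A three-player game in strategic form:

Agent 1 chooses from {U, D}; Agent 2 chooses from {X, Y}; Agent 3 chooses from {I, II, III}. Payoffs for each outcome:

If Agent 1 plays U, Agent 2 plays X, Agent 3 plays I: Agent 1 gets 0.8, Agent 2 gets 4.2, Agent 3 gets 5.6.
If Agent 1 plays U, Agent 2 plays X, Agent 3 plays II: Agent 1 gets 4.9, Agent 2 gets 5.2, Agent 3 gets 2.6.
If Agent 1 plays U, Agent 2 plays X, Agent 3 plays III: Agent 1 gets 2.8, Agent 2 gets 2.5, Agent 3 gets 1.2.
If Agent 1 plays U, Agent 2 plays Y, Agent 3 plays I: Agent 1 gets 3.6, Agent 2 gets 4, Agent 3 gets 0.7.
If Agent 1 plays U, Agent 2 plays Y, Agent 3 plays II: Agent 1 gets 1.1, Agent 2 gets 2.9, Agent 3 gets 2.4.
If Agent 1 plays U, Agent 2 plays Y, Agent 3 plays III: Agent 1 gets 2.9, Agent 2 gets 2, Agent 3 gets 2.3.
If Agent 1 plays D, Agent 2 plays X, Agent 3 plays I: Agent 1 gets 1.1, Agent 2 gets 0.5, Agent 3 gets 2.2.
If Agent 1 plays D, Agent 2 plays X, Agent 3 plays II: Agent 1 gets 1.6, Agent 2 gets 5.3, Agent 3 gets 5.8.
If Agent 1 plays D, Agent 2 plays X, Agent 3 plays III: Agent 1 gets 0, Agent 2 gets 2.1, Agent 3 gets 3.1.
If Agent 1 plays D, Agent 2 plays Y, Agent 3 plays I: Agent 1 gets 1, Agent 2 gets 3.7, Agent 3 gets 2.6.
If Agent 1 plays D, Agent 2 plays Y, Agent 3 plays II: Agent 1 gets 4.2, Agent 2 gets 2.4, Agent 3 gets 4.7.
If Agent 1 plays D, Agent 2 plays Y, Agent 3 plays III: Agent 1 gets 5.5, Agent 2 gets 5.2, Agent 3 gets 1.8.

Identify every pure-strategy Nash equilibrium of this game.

No pure-strategy Nash equilibrium.

Agent 1 against (X, I): payoffs 0.8, 1.1 → best response D.
Agent 1 against (X, II): payoffs 4.9, 1.6 → best response U.
Agent 1 against (X, III): payoffs 2.8, 0 → best response U.
Agent 1 against (Y, I): payoffs 3.6, 1 → best response U.
Agent 1 against (Y, II): payoffs 1.1, 4.2 → best response D.
Agent 1 against (Y, III): payoffs 2.9, 5.5 → best response D.
Agent 2 against (U, I): payoffs 4.2, 4 → best response X.
Agent 2 against (U, II): payoffs 5.2, 2.9 → best response X.
Agent 2 against (U, III): payoffs 2.5, 2 → best response X.
Agent 2 against (D, I): payoffs 0.5, 3.7 → best response Y.
Agent 2 against (D, II): payoffs 5.3, 2.4 → best response X.
Agent 2 against (D, III): payoffs 2.1, 5.2 → best response Y.
Agent 3 against (U, X): payoffs 5.6, 2.6, 1.2 → best response I.
Agent 3 against (U, Y): payoffs 0.7, 2.4, 2.3 → best response II.
Agent 3 against (D, X): payoffs 2.2, 5.8, 3.1 → best response II.
Agent 3 against (D, Y): payoffs 2.6, 4.7, 1.8 → best response II.
No profile is a mutual best response for all players.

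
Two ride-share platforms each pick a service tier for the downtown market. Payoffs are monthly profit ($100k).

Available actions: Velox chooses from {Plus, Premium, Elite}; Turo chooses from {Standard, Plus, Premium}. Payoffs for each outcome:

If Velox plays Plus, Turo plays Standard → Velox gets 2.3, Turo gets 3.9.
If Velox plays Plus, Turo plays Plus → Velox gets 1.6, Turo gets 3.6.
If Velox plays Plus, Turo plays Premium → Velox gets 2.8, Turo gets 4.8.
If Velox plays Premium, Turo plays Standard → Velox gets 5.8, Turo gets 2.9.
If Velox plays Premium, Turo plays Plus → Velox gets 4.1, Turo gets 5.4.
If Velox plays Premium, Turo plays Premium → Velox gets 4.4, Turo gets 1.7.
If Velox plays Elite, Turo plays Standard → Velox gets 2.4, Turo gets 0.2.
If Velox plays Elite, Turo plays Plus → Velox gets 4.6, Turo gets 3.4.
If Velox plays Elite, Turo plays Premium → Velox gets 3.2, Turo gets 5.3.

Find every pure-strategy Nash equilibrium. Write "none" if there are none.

(Plus, Standard): Velox can switch to Premium (2.3 → 5.8). Not NE.
(Plus, Plus): Velox can switch to Premium (1.6 → 4.1). Not NE.
(Plus, Premium): Velox can switch to Premium (2.8 → 4.4). Not NE.
(Premium, Standard): Turo can switch to Plus (2.9 → 5.4). Not NE.
(Premium, Plus): Velox can switch to Elite (4.1 → 4.6). Not NE.
(Premium, Premium): Turo can switch to Standard (1.7 → 2.9). Not NE.
(The remaining 3 profiles each have a profitable deviation by the same check.)

No pure-strategy Nash equilibrium.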